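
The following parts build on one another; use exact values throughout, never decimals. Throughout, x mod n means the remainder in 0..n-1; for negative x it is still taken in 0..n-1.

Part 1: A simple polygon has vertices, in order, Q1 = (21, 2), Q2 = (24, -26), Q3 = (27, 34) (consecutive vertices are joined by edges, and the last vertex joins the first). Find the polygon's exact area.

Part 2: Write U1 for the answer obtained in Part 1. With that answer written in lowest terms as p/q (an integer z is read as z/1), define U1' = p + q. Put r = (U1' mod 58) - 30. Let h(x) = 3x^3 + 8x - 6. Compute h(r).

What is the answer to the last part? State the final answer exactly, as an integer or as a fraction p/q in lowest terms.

Part 1: cross terms: (21*-26 - 24*2)=-594, (24*34 - 27*-26)=1518, (27*2 - 21*34)=-660; twice the area = |264| = 264; area = 132; answer 132
Part 2: U1 = 132; threaded value p + q = 133; r = -13; 3*(-13)^3 + 8*(-13)^1 - 6 = (-6591) + (-104) + (-6) = -6701; answer -6701

-6701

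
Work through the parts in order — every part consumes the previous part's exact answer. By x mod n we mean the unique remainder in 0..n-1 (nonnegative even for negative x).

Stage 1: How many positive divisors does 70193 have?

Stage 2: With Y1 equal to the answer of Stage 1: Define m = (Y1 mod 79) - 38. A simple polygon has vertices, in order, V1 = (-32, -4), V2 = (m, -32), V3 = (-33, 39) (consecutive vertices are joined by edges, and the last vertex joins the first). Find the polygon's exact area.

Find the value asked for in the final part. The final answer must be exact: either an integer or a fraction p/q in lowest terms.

Stage 1: 70193 = 17 * 4129; number of divisors = (1+1) * (1+1) = 4; answer 4
Stage 2: Y1 = 4; m = -34; cross terms: (-32*-32 - -34*-4)=888, (-34*39 - -33*-32)=-2382, (-33*-4 - -32*39)=1380; twice the area = |-114| = 114; area = 57; answer 57

57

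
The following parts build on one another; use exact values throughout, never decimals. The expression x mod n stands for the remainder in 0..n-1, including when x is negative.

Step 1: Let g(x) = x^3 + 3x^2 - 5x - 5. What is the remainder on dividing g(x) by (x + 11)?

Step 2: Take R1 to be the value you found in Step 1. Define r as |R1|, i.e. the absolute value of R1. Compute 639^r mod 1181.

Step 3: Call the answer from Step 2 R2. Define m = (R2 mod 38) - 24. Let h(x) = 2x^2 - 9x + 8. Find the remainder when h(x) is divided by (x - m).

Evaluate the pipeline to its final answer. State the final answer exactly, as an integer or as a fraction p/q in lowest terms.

103

Step 1: remainder = value at the root: 1*(-11)^3 + 3*(-11)^2 - 5*(-11)^1 - 5 = (-1331) + (363) + (55) + (-5) = -918; answer -918
Step 2: R1 = -918; r = 918; squarings mod 1181: 639^1=639, 639^2=876, 639^4=907, 639^8=673, 639^16=606, 639^32=1126, 639^64=663, 639^128=237, 639^256=662, 639^512=93; 639^918 = 639^2 * 639^4 * 639^16 * 639^128 * 639^256 * 639^512 = 285 (mod 1181); answer 285
Step 3: R2 = 285; m = -5; remainder = value at the root: 2*(-5)^2 - 9*(-5)^1 + 8 = (50) + (45) + (8) = 103; answer 103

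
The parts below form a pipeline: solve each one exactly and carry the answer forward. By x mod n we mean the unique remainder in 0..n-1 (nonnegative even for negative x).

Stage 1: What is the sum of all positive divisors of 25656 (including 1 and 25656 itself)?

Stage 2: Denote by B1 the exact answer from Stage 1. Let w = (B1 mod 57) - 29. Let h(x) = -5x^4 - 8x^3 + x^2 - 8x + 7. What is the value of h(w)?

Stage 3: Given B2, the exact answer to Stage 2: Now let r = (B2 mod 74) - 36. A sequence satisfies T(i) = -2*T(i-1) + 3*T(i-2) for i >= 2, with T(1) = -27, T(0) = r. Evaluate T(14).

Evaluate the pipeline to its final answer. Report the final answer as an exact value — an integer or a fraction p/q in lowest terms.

38263749

Stage 1: 25656 = 2^3 * 3 * 1069; sigma = (1 + 2 + 4 + 8) * (1 + 3) * (1 + 1069) = 15 * 4 * 1070 = 64200; answer 64200
Stage 2: B1 = 64200; w = -11; -5*(-11)^4 - 8*(-11)^3 + 1*(-11)^2 - 8*(-11)^1 + 7 = (-73205) + (10648) + (121) + (88) + (7) = -62341; answer -62341
Stage 3: B2 = -62341; r = 5; T(2) = -2*(-27) + 3*(5) = 69; iterating: T(2)=69, T(3)=-219, T(4)=645, T(5)=-1947, T(6)=5829, T(7)=-17499, T(8)=52485, T(9)=-157467, T(10)=472389, T(11)=-1417179, T(12)=4251525, T(13)=-12754587, T(14)=38263749; answer 38263749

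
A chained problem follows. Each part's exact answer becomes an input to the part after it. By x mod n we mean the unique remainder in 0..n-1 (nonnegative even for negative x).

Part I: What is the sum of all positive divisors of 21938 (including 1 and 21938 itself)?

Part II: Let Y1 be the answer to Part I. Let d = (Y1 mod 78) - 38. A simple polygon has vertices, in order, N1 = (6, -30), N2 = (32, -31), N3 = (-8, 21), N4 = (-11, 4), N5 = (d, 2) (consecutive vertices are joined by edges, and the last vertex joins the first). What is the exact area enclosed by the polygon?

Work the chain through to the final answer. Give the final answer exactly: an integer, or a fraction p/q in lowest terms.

Part I: 21938 = 2 * 7 * 1567; sigma = (1 + 2) * (1 + 7) * (1 + 1567) = 3 * 8 * 1568 = 37632; answer 37632
Part II: Y1 = 37632; d = -2; cross terms: (6*-31 - 32*-30)=774, (32*21 - -8*-31)=424, (-8*4 - -11*21)=199, (-11*2 - -2*4)=-14, (-2*-30 - 6*2)=48; twice the area = |1431| = 1431; area = 1431/2; answer 1431/2

1431/2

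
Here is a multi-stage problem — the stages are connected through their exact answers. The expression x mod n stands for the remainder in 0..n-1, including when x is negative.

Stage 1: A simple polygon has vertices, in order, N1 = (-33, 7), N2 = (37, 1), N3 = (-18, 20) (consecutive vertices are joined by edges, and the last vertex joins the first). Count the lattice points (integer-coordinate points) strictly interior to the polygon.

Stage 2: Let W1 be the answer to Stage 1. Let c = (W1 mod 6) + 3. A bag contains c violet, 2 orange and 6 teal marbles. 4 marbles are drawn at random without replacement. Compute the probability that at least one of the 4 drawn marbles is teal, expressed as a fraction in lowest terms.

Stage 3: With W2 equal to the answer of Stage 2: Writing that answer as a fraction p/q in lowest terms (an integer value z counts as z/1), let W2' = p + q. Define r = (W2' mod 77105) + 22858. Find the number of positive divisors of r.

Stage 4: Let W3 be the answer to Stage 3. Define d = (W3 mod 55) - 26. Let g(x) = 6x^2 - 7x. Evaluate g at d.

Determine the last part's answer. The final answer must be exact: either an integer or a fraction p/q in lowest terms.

Stage 1: cross terms: (-33*1 - 37*7)=-292, (37*20 - -18*1)=758, (-18*7 - -33*20)=534; twice the area = |1000| = 1000; area = 500; boundary points = 2 + 1 + 1 = 4; strictly interior points = area - boundary/2 + 1 = 499; answer 499
Stage 2: W1 = 499; c = 4; total draws C(12,4) = 495; complement C(6,4) = 15; favorable 495 - 15 = 480; P = 32/33; answer 32/33
Stage 3: W2 = 32/33; threaded value p + q = 65; r = 22923; 22923 = 3^4 * 283; number of divisors = (4+1) * (1+1) = 10; answer 10
Stage 4: W3 = 10; d = -16; 6*(-16)^2 - 7*(-16)^1 = (1536) + (112) = 1648; answer 1648

1648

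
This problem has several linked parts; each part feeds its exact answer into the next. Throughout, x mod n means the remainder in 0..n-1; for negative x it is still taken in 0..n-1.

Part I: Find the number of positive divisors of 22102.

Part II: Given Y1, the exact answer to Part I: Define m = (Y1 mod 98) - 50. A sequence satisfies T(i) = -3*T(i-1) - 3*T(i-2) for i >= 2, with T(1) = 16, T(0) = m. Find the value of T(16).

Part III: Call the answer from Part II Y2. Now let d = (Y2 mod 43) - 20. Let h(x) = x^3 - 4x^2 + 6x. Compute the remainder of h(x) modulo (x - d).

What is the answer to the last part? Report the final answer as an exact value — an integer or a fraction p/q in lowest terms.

9

Part I: 22102 = 2 * 43 * 257; number of divisors = (1+1) * (1+1) * (1+1) = 8; answer 8
Part II: Y1 = 8; m = -42; T(2) = -3*(16) - 3*(-42) = 78; iterating: T(2)=78, T(3)=-282, T(4)=612, T(5)=-990, T(6)=1134, T(7)=-432, T(8)=-2106, T(9)=7614, T(10)=-16524, T(11)=26730, T(12)=-30618, T(13)=11664, T(14)=56862, T(15)=-205578, T(16)=446148; answer 446148
Part III: Y2 = 446148; d = 3; remainder = value at the root: 1*(3)^3 - 4*(3)^2 + 6*(3)^1 = (27) + (-36) + (18) = 9; answer 9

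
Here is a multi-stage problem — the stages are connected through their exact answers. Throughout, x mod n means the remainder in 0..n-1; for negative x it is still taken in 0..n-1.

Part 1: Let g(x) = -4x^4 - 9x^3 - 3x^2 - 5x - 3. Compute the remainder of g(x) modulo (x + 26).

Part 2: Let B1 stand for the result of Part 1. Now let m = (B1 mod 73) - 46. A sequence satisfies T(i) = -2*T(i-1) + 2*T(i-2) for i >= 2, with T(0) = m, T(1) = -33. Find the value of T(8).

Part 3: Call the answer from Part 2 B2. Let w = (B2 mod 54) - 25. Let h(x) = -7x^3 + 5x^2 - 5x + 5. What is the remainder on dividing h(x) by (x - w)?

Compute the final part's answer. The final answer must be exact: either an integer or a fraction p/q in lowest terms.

Part 1: remainder = value at the root: -4*(-26)^4 - 9*(-26)^3 - 3*(-26)^2 - 5*(-26)^1 - 3 = (-1827904) + (158184) + (-2028) + (130) + (-3) = -1671621; answer -1671621
Part 2: B1 = -1671621; m = -40; T(2) = -2*(-33) + 2*(-40) = -14; iterating: T(2)=-14, T(3)=-38, T(4)=48, T(5)=-172, T(6)=440, T(7)=-1224, T(8)=3328; answer 3328
Part 3: B2 = 3328; w = 9; remainder = value at the root: -7*(9)^3 + 5*(9)^2 - 5*(9)^1 + 5 = (-5103) + (405) + (-45) + (5) = -4738; answer -4738

-4738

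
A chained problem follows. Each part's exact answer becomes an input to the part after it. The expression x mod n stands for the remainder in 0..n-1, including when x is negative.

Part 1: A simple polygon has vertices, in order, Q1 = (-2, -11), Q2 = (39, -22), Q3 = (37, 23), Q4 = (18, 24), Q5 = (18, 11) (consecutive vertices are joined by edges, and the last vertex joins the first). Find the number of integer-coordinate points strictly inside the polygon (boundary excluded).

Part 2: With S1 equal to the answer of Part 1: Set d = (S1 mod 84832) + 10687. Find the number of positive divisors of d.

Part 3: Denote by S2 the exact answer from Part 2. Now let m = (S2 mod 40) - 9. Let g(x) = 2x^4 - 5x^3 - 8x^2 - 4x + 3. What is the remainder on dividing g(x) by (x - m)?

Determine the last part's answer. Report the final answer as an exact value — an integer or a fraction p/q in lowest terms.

6

Part 1: cross terms: (-2*-22 - 39*-11)=473, (39*23 - 37*-22)=1711, (37*24 - 18*23)=474, (18*11 - 18*24)=-234, (18*-11 - -2*11)=-176; twice the area = |2248| = 2248; area = 1124; boundary points = 1 + 1 + 1 + 13 + 2 = 18; strictly interior points = area - boundary/2 + 1 = 1116; answer 1116
Part 2: S1 = 1116; d = 11803; 11803 = 11 * 29 * 37; number of divisors = (1+1) * (1+1) * (1+1) = 8; answer 8
Part 3: S2 = 8; m = -1; remainder = value at the root: 2*(-1)^4 - 5*(-1)^3 - 8*(-1)^2 - 4*(-1)^1 + 3 = (2) + (5) + (-8) + (4) + (3) = 6; answer 6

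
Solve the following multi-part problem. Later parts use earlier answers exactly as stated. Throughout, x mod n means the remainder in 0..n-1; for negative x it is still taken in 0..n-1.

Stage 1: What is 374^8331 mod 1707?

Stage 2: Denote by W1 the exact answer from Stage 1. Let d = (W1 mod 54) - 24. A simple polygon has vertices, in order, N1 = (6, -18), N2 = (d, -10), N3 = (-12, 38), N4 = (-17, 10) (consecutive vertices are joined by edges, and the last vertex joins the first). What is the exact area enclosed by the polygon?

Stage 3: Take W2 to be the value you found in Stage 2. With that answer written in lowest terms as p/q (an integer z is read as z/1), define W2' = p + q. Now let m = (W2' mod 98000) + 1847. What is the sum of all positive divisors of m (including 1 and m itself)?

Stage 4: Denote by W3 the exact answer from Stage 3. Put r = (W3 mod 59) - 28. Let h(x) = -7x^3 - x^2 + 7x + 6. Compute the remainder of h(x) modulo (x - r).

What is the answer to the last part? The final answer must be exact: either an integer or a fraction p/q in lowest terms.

Stage 1: squarings mod 1707: 374^1=374, 374^2=1609, 374^4=1069, 374^8=778, 374^16=1006, 374^32=1492, 374^64=136, 374^128=1426, 374^256=439, 374^512=1537, 374^1024=1588, 374^2048=505, 374^4096=682, 374^8192=820; 374^8331 = 374^1 * 374^2 * 374^8 * 374^128 * 374^8192 = 1061 (mod 1707); answer 1061
Stage 2: W1 = 1061; d = 11; cross terms: (6*-10 - 11*-18)=138, (11*38 - -12*-10)=298, (-12*10 - -17*38)=526, (-17*-18 - 6*10)=246; twice the area = |1208| = 1208; area = 604; answer 604
Stage 3: W2 = 604; threaded value p + q = 605; m = 2452; 2452 = 2^2 * 613; sigma = (1 + 2 + 4) * (1 + 613) = 7 * 614 = 4298; answer 4298
Stage 4: W3 = 4298; r = 22; remainder = value at the root: -7*(22)^3 - 1*(22)^2 + 7*(22)^1 + 6 = (-74536) + (-484) + (154) + (6) = -74860; answer -74860

-74860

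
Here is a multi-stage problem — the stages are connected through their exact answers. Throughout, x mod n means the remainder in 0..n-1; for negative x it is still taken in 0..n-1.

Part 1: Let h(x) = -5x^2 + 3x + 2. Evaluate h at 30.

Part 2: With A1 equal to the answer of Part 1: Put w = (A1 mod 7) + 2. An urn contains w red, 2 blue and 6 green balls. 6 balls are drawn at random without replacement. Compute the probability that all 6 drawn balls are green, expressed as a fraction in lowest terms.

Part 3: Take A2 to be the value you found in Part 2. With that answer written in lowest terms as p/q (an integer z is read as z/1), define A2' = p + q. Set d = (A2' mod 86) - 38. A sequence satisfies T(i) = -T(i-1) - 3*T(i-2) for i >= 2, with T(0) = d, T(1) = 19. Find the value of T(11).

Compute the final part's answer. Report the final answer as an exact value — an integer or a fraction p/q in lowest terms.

7318

Part 1: -5*(30)^2 + 3*(30)^1 + 2 = (-4500) + (90) + (2) = -4408; answer -4408
Part 2: A1 = -4408; w = 4; total draws C(12,6) = 924; favorable C(6,6) = 1; P = 1/924; answer 1/924
Part 3: A2 = 1/924; threaded value p + q = 925; d = 27; T(2) = -1*(19) - 3*(27) = -100; iterating: T(2)=-100, T(3)=43, T(4)=257, T(5)=-386, T(6)=-385, T(7)=1543, T(8)=-388, T(9)=-4241, T(10)=5405, T(11)=7318; answer 7318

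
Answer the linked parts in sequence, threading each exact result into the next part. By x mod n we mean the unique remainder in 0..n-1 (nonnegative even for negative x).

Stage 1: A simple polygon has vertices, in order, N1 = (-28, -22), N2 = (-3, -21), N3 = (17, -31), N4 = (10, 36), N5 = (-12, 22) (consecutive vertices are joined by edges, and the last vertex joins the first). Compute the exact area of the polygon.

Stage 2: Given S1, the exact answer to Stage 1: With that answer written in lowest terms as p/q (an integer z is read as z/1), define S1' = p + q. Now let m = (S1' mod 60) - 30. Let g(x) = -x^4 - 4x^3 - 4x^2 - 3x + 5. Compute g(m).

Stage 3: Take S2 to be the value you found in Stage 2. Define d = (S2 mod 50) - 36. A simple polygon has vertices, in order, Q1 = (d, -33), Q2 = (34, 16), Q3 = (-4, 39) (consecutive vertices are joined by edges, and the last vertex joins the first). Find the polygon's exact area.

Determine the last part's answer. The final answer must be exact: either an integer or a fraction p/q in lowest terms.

3081/2

Stage 1: cross terms: (-28*-21 - -3*-22)=522, (-3*-31 - 17*-21)=450, (17*36 - 10*-31)=922, (10*22 - -12*36)=652, (-12*-22 - -28*22)=880; twice the area = |3426| = 3426; area = 1713; answer 1713
Stage 2: S1 = 1713; threaded value p + q = 1714; m = 4; -1*(4)^4 - 4*(4)^3 - 4*(4)^2 - 3*(4)^1 + 5 = (-256) + (-256) + (-64) + (-12) + (5) = -583; answer -583
Stage 3: S2 = -583; d = -19; cross terms: (-19*16 - 34*-33)=818, (34*39 - -4*16)=1390, (-4*-33 - -19*39)=873; twice the area = |3081| = 3081; area = 3081/2; answer 3081/2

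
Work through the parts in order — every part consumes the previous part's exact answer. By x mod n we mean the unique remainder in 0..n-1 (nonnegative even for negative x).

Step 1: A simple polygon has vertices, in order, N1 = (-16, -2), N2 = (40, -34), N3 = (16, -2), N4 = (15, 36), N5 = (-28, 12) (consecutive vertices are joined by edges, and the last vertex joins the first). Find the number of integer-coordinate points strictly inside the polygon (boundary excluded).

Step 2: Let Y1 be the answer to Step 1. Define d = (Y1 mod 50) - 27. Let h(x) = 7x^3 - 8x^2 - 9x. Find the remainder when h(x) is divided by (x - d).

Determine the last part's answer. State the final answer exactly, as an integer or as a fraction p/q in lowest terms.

-68166

Step 1: cross terms: (-16*-34 - 40*-2)=624, (40*-2 - 16*-34)=464, (16*36 - 15*-2)=606, (15*12 - -28*36)=1188, (-28*-2 - -16*12)=248; twice the area = |3130| = 3130; area = 1565; boundary points = 8 + 8 + 1 + 1 + 2 = 20; strictly interior points = area - boundary/2 + 1 = 1556; answer 1556
Step 2: Y1 = 1556; d = -21; remainder = value at the root: 7*(-21)^3 - 8*(-21)^2 - 9*(-21)^1 = (-64827) + (-3528) + (189) = -68166; answer -68166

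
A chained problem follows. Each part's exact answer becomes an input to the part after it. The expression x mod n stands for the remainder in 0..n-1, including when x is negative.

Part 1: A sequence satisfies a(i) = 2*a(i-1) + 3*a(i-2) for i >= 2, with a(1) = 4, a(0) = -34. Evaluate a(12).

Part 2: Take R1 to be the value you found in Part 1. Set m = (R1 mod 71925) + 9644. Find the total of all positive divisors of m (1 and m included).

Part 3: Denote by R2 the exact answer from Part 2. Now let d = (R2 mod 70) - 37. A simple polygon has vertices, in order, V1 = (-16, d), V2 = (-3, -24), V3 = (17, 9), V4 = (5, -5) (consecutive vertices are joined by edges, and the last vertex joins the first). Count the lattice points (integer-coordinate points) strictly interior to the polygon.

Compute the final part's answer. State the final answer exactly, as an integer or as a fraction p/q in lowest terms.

Part 1: a(2) = 2*(4) + 3*(-34) = -94; iterating: a(2)=-94, a(3)=-176, a(4)=-634, a(5)=-1796, a(6)=-5494, a(7)=-16376, a(8)=-49234, a(9)=-147596, a(10)=-442894, a(11)=-1328576, a(12)=-3985834; answer -3985834
Part 2: R1 = -3985834; m = 51610; 51610 = 2 * 5 * 13 * 397; sigma = (1 + 2) * (1 + 5) * (1 + 13) * (1 + 397) = 3 * 6 * 14 * 398 = 100296; answer 100296
Part 3: R2 = 100296; d = 19; cross terms: (-16*-24 - -3*19)=441, (-3*9 - 17*-24)=381, (17*-5 - 5*9)=-130, (5*19 - -16*-5)=15; twice the area = |707| = 707; area = 707/2; boundary points = 1 + 1 + 2 + 3 = 7; strictly interior points = area - boundary/2 + 1 = 351; answer 351

351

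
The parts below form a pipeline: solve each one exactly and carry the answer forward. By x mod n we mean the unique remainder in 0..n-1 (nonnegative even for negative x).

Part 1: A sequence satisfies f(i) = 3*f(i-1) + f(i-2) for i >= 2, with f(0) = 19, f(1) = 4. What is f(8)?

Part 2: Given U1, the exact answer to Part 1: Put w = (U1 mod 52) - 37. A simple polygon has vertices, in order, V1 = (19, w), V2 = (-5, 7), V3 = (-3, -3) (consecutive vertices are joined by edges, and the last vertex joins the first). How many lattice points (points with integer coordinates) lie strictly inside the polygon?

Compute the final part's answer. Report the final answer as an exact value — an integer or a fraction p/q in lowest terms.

Part 1: f(2) = 3*(4) + 1*(19) = 31; iterating: f(2)=31, f(3)=97, f(4)=322, f(5)=1063, f(6)=3511, f(7)=11596, f(8)=38299; answer 38299
Part 2: U1 = 38299; w = -10; cross terms: (19*7 - -5*-10)=83, (-5*-3 - -3*7)=36, (-3*-10 - 19*-3)=87; twice the area = |206| = 206; area = 103; boundary points = 1 + 2 + 1 = 4; strictly interior points = area - boundary/2 + 1 = 102; answer 102

102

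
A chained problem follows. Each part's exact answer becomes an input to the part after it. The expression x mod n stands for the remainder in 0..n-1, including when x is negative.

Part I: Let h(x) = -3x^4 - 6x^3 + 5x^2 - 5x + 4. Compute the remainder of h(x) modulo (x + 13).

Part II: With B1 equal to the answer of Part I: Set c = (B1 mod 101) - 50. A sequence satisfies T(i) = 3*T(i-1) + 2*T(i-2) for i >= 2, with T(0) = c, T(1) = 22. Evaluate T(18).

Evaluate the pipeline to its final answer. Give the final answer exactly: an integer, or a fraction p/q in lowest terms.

Part I: remainder = value at the root: -3*(-13)^4 - 6*(-13)^3 + 5*(-13)^2 - 5*(-13)^1 + 4 = (-85683) + (13182) + (845) + (65) + (4) = -71587; answer -71587
Part II: B1 = -71587; c = -28; T(2) = 3*(22) + 2*(-28) = 10; iterating: T(2)=10, T(3)=74, T(4)=242, T(5)=874, T(6)=3106, T(7)=11066, T(8)=39410, T(9)=140362, T(10)=499906, T(11)=1780442, T(12)=6341138, T(13)=22584298, T(14)=80435170, T(15)=286474106, T(16)=1020292658, T(17)=3633826186, T(18)=12942063874; answer 12942063874

12942063874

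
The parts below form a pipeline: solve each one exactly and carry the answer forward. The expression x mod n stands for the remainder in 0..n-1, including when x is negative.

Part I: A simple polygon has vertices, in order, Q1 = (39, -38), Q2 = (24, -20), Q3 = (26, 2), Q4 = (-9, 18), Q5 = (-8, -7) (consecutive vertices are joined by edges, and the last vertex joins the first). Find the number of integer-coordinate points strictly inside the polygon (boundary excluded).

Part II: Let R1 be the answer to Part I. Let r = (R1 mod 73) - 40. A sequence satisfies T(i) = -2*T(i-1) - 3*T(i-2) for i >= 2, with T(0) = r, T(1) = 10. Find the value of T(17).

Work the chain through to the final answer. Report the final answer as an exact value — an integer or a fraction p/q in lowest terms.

Part I: cross terms: (39*-20 - 24*-38)=132, (24*2 - 26*-20)=568, (26*18 - -9*2)=486, (-9*-7 - -8*18)=207, (-8*-38 - 39*-7)=577; twice the area = |1970| = 1970; area = 985; boundary points = 3 + 2 + 1 + 1 + 1 = 8; strictly interior points = area - boundary/2 + 1 = 982; answer 982
Part II: R1 = 982; r = -7; T(2) = -2*(10) - 3*(-7) = 1; iterating: T(2)=1, T(3)=-32, T(4)=61, T(5)=-26, T(6)=-131, T(7)=340, T(8)=-287, T(9)=-446, T(10)=1753, T(11)=-2168, T(12)=-923, T(13)=8350, T(14)=-13931, T(15)=2812, T(16)=36169, T(17)=-80774; answer -80774

-80774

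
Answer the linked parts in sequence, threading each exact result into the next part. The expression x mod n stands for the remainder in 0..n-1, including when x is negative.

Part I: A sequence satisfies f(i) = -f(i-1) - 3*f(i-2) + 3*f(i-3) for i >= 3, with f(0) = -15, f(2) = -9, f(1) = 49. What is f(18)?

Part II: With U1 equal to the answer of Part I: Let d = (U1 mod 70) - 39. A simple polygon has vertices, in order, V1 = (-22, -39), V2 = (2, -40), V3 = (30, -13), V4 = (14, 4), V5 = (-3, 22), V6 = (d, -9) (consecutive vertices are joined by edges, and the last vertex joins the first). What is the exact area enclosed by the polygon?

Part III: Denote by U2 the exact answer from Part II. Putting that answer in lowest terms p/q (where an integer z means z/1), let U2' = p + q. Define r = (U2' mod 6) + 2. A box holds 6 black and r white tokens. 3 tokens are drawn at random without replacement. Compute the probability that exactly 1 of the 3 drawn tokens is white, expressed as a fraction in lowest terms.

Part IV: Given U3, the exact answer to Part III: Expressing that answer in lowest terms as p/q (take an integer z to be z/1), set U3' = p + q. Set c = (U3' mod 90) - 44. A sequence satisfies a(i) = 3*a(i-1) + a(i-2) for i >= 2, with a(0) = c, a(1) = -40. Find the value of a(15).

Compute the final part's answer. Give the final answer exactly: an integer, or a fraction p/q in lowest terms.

Part I: f(3) = -1*(-9) - 3*(49) + 3*(-15) = -183; iterating: f(3)=-183, f(4)=357, f(5)=165, f(6)=-1785, f(7)=2361, f(8)=3489, f(9)=-15927, f(10)=12543, f(11)=45705, f(12)=-131115, f(13)=31629, f(14)=498831, f(15)=-987063, f(16)=-414543, f(17)=4872225, f(18)=-6589785; answer -6589785
Part II: U1 = -6589785; d = -24; cross terms: (-22*-40 - 2*-39)=958, (2*-13 - 30*-40)=1174, (30*4 - 14*-13)=302, (14*22 - -3*4)=320, (-3*-9 - -24*22)=555, (-24*-39 - -22*-9)=738; twice the area = |4047| = 4047; area = 4047/2; answer 4047/2
Part III: U2 = 4047/2; threaded value p + q = 4049; r = 7; total draws C(13,3) = 286; favorable C(7,1)*C(6,2) = 105; P = 105/286; answer 105/286
Part IV: U3 = 105/286; threaded value p + q = 391; c = -13; a(2) = 3*(-40) + 1*(-13) = -133; iterating: a(2)=-133, a(3)=-439, a(4)=-1450, a(5)=-4789, a(6)=-15817, a(7)=-52240, a(8)=-172537, a(9)=-569851, a(10)=-1882090, a(11)=-6216121, a(12)=-20530453, a(13)=-67807480, a(14)=-223952893, a(15)=-739666159; answer -739666159

-739666159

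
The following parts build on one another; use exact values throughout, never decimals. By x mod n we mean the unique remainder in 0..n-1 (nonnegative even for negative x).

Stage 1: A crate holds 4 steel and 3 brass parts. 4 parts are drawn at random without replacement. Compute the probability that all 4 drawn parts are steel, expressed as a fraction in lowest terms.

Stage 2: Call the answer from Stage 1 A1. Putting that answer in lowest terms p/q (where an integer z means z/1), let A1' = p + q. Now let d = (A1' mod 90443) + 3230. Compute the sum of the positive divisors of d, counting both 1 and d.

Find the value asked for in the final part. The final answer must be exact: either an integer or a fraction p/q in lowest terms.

Stage 1: total draws C(7,4) = 35; favorable C(4,4) = 1; P = 1/35; answer 1/35
Stage 2: A1 = 1/35; threaded value p + q = 36; d = 3266; 3266 = 2 * 23 * 71; sigma = (1 + 2) * (1 + 23) * (1 + 71) = 3 * 24 * 72 = 5184; answer 5184

5184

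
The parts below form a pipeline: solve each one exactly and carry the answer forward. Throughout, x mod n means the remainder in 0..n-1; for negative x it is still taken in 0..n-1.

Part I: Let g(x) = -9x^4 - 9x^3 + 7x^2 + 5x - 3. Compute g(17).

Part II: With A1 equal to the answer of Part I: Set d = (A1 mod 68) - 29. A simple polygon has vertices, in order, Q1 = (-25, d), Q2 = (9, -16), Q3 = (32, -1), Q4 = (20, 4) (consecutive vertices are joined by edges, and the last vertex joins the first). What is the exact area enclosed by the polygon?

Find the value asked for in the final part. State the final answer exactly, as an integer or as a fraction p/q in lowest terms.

Part I: -9*(17)^4 - 9*(17)^3 + 7*(17)^2 + 5*(17)^1 - 3 = (-751689) + (-44217) + (2023) + (85) + (-3) = -793801; answer -793801
Part II: A1 = -793801; d = 2; cross terms: (-25*-16 - 9*2)=382, (9*-1 - 32*-16)=503, (32*4 - 20*-1)=148, (20*2 - -25*4)=140; twice the area = |1173| = 1173; area = 1173/2; answer 1173/2

1173/2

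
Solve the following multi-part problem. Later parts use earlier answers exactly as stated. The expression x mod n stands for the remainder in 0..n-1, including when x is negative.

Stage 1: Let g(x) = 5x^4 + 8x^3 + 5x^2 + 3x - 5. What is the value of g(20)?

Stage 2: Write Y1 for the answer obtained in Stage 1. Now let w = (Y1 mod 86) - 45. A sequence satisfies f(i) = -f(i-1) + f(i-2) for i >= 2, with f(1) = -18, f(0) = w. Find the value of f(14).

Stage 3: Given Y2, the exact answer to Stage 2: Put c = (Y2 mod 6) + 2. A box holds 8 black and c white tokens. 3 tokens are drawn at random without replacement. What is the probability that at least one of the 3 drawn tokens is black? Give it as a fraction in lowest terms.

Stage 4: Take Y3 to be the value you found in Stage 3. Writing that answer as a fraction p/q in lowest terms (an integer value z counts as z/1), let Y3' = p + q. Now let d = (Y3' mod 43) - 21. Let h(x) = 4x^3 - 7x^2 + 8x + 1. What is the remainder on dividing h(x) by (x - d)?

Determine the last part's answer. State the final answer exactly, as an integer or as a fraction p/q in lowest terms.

-18303

Stage 1: 5*(20)^4 + 8*(20)^3 + 5*(20)^2 + 3*(20)^1 - 5 = (800000) + (64000) + (2000) + (60) + (-5) = 866055; answer 866055
Stage 2: Y1 = 866055; w = -10; f(2) = -1*(-18) + 1*(-10) = 8; iterating: f(2)=8, f(3)=-26, f(4)=34, f(5)=-60, f(6)=94, f(7)=-154, f(8)=248, f(9)=-402, f(10)=650, f(11)=-1052, f(12)=1702, f(13)=-2754, f(14)=4456; answer 4456
Stage 3: Y2 = 4456; c = 6; total draws C(14,3) = 364; complement C(6,3) = 20; favorable 364 - 20 = 344; P = 86/91; answer 86/91
Stage 4: Y3 = 86/91; threaded value p + q = 177; d = -16; remainder = value at the root: 4*(-16)^3 - 7*(-16)^2 + 8*(-16)^1 + 1 = (-16384) + (-1792) + (-128) + (1) = -18303; answer -18303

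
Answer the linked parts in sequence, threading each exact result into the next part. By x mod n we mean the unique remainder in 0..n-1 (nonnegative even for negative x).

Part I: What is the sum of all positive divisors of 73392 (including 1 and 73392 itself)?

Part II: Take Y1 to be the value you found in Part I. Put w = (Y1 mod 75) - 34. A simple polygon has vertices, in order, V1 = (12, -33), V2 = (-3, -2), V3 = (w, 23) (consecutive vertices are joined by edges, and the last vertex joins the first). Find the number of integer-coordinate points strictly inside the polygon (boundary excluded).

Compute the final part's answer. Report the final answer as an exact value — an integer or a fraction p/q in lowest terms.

404

Part I: 73392 = 2^4 * 3 * 11 * 139; sigma = (1 + 2 + 4 + 8 + 16) * (1 + 3) * (1 + 11) * (1 + 139) = 31 * 4 * 12 * 140 = 208320; answer 208320
Part II: Y1 = 208320; w = 11; cross terms: (12*-2 - -3*-33)=-123, (-3*23 - 11*-2)=-47, (11*-33 - 12*23)=-639; twice the area = |-809| = 809; area = 809/2; boundary points = 1 + 1 + 1 = 3; strictly interior points = area - boundary/2 + 1 = 404; answer 404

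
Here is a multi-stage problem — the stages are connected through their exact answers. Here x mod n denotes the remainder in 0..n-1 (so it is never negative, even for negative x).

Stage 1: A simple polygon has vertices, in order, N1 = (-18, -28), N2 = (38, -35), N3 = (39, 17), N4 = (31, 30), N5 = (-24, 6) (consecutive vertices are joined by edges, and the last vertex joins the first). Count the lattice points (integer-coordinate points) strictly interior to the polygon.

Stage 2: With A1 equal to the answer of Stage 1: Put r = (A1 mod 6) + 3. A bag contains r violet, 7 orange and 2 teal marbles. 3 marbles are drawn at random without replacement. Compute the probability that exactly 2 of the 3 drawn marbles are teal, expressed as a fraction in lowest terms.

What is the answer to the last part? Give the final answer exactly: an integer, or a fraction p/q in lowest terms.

Stage 1: cross terms: (-18*-35 - 38*-28)=1694, (38*17 - 39*-35)=2011, (39*30 - 31*17)=643, (31*6 - -24*30)=906, (-24*-28 - -18*6)=780; twice the area = |6034| = 6034; area = 3017; boundary points = 7 + 1 + 1 + 1 + 2 = 12; strictly interior points = area - boundary/2 + 1 = 3012; answer 3012
Stage 2: A1 = 3012; r = 3; total draws C(12,3) = 220; favorable C(2,2)*C(10,1) = 10; P = 1/22; answer 1/22

1/22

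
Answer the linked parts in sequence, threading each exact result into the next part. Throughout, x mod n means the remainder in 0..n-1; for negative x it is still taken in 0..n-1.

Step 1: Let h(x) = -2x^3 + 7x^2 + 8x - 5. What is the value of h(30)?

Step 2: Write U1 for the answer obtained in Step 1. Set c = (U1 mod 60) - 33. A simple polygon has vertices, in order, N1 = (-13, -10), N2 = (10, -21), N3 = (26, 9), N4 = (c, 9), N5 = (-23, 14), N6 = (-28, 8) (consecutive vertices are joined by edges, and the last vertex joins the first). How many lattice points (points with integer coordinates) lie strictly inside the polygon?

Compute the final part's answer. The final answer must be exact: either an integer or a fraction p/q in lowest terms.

Step 1: -2*(30)^3 + 7*(30)^2 + 8*(30)^1 - 5 = (-54000) + (6300) + (240) + (-5) = -47465; answer -47465
Step 2: U1 = -47465; c = 22; cross terms: (-13*-21 - 10*-10)=373, (10*9 - 26*-21)=636, (26*9 - 22*9)=36, (22*14 - -23*9)=515, (-23*8 - -28*14)=208, (-28*-10 - -13*8)=384; twice the area = |2152| = 2152; area = 1076; boundary points = 1 + 2 + 4 + 5 + 1 + 3 = 16; strictly interior points = area - boundary/2 + 1 = 1069; answer 1069

1069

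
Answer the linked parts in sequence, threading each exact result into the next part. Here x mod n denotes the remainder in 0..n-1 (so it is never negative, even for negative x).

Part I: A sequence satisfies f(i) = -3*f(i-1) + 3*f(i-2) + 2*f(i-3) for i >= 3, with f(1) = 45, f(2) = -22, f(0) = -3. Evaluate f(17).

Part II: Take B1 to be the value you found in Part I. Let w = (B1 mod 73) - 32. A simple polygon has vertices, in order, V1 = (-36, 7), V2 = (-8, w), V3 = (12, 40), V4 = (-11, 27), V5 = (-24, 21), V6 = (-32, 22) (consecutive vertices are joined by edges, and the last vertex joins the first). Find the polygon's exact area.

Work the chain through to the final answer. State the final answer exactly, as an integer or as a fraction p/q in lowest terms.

3021/2

Part I: f(3) = -3*(-22) + 3*(45) + 2*(-3) = 195; iterating: f(3)=195, f(4)=-561, f(5)=2224, f(6)=-7965, f(7)=29445, f(8)=-107782, f(9)=395751, f(10)=-1451709, f(11)=5326816, f(12)=-19544073, f(13)=71709249, f(14)=-263106334, f(15)=965358603, f(16)=-3541976313, f(17)=12995792080; answer 12995792080
Part II: B1 = 12995792080; w = -29; cross terms: (-36*-29 - -8*7)=1100, (-8*40 - 12*-29)=28, (12*27 - -11*40)=764, (-11*21 - -24*27)=417, (-24*22 - -32*21)=144, (-32*7 - -36*22)=568; twice the area = |3021| = 3021; area = 3021/2; answer 3021/2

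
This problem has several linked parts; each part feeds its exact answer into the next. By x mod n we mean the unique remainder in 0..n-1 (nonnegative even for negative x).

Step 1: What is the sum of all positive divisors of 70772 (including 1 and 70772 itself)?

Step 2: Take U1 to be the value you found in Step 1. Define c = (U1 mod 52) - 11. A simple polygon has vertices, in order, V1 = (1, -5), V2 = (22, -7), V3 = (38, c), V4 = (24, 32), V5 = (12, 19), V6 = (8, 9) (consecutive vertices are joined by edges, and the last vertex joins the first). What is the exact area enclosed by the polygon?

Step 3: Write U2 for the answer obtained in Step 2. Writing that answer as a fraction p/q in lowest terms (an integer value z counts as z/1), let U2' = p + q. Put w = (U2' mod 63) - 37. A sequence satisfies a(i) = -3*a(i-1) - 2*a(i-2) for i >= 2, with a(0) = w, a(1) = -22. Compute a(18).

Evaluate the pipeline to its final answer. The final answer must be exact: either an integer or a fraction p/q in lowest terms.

524306

Step 1: 70772 = 2^2 * 13 * 1361; sigma = (1 + 2 + 4) * (1 + 13) * (1 + 1361) = 7 * 14 * 1362 = 133476; answer 133476
Step 2: U1 = 133476; c = 33; cross terms: (1*-7 - 22*-5)=103, (22*33 - 38*-7)=992, (38*32 - 24*33)=424, (24*19 - 12*32)=72, (12*9 - 8*19)=-44, (8*-5 - 1*9)=-49; twice the area = |1498| = 1498; area = 749; answer 749
Step 3: U2 = 749; threaded value p + q = 750; w = 20; a(2) = -3*(-22) - 2*(20) = 26; iterating: a(2)=26, a(3)=-34, a(4)=50, a(5)=-82, a(6)=146, a(7)=-274, a(8)=530, a(9)=-1042, a(10)=2066, a(11)=-4114, a(12)=8210, a(13)=-16402, a(14)=32786, a(15)=-65554, a(16)=131090, a(17)=-262162, a(18)=524306; answer 524306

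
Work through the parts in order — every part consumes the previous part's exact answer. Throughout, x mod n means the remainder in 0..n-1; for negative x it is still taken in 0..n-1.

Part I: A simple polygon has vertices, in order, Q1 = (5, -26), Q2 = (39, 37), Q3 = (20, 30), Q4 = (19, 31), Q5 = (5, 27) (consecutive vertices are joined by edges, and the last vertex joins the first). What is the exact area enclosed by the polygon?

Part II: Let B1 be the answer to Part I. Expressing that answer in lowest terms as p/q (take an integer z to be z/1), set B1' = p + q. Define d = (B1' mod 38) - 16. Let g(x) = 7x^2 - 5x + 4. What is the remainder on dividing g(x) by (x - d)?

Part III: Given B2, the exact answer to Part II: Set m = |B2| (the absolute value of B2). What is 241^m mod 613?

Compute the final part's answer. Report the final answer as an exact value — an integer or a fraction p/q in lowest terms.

4

Part I: cross terms: (5*37 - 39*-26)=1199, (39*30 - 20*37)=430, (20*31 - 19*30)=50, (19*27 - 5*31)=358, (5*-26 - 5*27)=-265; twice the area = |1772| = 1772; area = 886; answer 886
Part II: B1 = 886; threaded value p + q = 887; d = -3; remainder = value at the root: 7*(-3)^2 - 5*(-3)^1 + 4 = (63) + (15) + (4) = 82; answer 82
Part III: B2 = 82; m = 82; squarings mod 613: 241^1=241, 241^2=459, 241^4=422, 241^8=314, 241^16=516, 241^32=214, 241^64=434; 241^82 = 241^2 * 241^16 * 241^64 = 4 (mod 613); answer 4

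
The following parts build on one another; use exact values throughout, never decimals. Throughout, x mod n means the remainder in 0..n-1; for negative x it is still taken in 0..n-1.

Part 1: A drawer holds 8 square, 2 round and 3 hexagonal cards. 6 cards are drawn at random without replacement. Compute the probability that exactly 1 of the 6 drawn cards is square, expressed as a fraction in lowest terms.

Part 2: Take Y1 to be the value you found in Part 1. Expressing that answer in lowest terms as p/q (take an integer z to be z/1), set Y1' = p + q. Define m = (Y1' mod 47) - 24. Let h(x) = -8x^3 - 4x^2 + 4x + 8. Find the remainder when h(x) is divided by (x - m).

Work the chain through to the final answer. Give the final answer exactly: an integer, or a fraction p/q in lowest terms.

31688

Part 1: total draws C(13,6) = 1716; favorable C(8,1)*C(5,5) = 8; P = 2/429; answer 2/429
Part 2: Y1 = 2/429; threaded value p + q = 431; m = -16; remainder = value at the root: -8*(-16)^3 - 4*(-16)^2 + 4*(-16)^1 + 8 = (32768) + (-1024) + (-64) + (8) = 31688; answer 31688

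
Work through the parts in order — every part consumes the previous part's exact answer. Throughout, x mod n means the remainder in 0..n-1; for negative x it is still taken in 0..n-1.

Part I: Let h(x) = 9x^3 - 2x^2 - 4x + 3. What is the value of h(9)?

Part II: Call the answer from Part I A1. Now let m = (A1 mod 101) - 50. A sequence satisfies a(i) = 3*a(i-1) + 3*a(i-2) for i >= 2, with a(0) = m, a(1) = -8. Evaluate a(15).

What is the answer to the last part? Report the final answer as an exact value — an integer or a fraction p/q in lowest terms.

-4739572359

Part I: 9*(9)^3 - 2*(9)^2 - 4*(9)^1 + 3 = (6561) + (-162) + (-36) + (3) = 6366; answer 6366
Part II: A1 = 6366; m = -47; a(2) = 3*(-8) + 3*(-47) = -165; iterating: a(2)=-165, a(3)=-519, a(4)=-2052, a(5)=-7713, a(6)=-29295, a(7)=-111024, a(8)=-420957, a(9)=-1595943, a(10)=-6050700, a(11)=-22939929, a(12)=-86971887, a(13)=-329735448, a(14)=-1250122005, a(15)=-4739572359; answer -4739572359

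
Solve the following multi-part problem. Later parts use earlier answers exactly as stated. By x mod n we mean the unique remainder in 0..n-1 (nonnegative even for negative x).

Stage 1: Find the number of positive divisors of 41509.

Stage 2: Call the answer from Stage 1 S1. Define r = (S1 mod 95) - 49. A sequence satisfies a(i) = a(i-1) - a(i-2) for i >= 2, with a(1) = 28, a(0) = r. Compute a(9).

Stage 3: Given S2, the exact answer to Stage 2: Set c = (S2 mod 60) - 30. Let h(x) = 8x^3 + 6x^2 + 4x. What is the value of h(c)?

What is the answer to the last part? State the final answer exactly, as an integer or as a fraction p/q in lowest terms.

Stage 1: 41509 = 13 * 31 * 103; number of divisors = (1+1) * (1+1) * (1+1) = 8; answer 8
Stage 2: S1 = 8; r = -41; a(2) = 1*(28) - 1*(-41) = 69; iterating: a(2)=69, a(3)=41, a(4)=-28, a(5)=-69, a(6)=-41, a(7)=28, a(8)=69, a(9)=41; answer 41
Stage 3: S2 = 41; c = 11; 8*(11)^3 + 6*(11)^2 + 4*(11)^1 = (10648) + (726) + (44) = 11418; answer 11418

11418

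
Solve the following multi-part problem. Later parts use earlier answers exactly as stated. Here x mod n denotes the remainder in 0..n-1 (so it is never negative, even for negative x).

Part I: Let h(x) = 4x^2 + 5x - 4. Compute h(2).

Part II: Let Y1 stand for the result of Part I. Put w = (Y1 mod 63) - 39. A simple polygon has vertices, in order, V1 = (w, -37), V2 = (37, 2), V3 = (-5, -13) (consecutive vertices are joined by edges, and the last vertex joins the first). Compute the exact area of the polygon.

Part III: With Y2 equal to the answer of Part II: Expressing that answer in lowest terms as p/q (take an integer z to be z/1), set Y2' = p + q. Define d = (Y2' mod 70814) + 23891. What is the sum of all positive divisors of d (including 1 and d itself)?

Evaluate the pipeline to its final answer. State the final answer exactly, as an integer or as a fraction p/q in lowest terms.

Part I: 4*(2)^2 + 5*(2)^1 - 4 = (16) + (10) + (-4) = 22; answer 22
Part II: Y1 = 22; w = -17; cross terms: (-17*2 - 37*-37)=1335, (37*-13 - -5*2)=-471, (-5*-37 - -17*-13)=-36; twice the area = |828| = 828; area = 414; answer 414
Part III: Y2 = 414; threaded value p + q = 415; d = 24306; 24306 = 2 * 3 * 4051; sigma = (1 + 2) * (1 + 3) * (1 + 4051) = 3 * 4 * 4052 = 48624; answer 48624

48624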